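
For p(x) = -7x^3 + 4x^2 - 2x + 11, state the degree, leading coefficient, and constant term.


Highest power of x is 3, with coefficient -7. Constant term is 11.
Degree = 3, leading coefficient = -7, constant term = 11


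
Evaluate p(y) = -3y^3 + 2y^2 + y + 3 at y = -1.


Using direct substitution:
  -3 * (-1)^3 = 3
  2 * (-1)^2 = 2
  1 * (-1)^1 = -1
  constant: 3
Sum = 3 + 2 - 1 + 3 = 7


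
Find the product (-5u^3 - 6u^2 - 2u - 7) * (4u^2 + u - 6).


Distribute each term of the first polynomial:
  (-5u^3)(4u^2 + u - 6) = -20u^5 - 5u^4 + 30u^3
  (-6u^2)(4u^2 + u - 6) = -24u^4 - 6u^3 + 36u^2
  (-2u)(4u^2 + u - 6) = -8u^3 - 2u^2 + 12u
  (-7)(4u^2 + u - 6) = -28u^2 - 7u + 42
Sum: -20u^5 - 29u^4 + 16u^3 + 6u^2 + 5u + 42


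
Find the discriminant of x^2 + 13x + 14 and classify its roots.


D = b^2 - 4ac = (13)^2 - 4(1)(14) = 169 - 56 = 113
Since D > 0: two distinct irrational roots


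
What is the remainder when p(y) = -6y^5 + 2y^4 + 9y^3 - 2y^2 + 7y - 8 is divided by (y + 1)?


By the Remainder Theorem, the remainder equals p(-1):
  -6*(-1)^5 = 6
  2*(-1)^4 = 2
  9*(-1)^3 = -9
  -2*(-1)^2 = -2
  7*(-1)^1 = -7
  constant: -8
Sum: 6 + 2 - 9 - 2 - 7 - 8 = -18


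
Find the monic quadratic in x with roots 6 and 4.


p(x) = (x - 6)(x - 4)
Expand: x^2 - 10x + 24


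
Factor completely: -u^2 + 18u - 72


Roots satisfy r1 + r2 = -b/a = 18 and r1*r2 = c/a = 72.
So r1 = 12, r2 = 6.
-u^2 + 18u - 72 = -(u - r1)(u - r2) = -(u - 12)(u - 6)


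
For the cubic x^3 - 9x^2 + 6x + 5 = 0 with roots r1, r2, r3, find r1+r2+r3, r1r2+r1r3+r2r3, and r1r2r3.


Monic cubic x^3+bx^2+cx+d=0: sum=-b, pairwise sum=c, product=-d.
b=-9, c=6, d=5
r1+r2+r3 = 9
r1r2+r1r3+r2r3 = 6
r1r2r3 = -5


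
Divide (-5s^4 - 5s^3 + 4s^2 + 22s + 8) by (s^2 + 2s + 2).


(-5s^4 - 5s^3 + 4s^2 + 22s + 8) / (s^2 + 2s + 2)
Step 1: -5s^2 * (s^2 + 2s + 2) = -5s^4 - 10s^3 - 10s^2; subtract.
Step 2: 5s * (s^2 + 2s + 2) = 5s^3 + 10s^2 + 10s; subtract.
Step 3: 4 * (s^2 + 2s + 2) = 4s^2 + 8s + 8; subtract.
Quotient: -5s^2 + 5s + 4, Remainder: 4s


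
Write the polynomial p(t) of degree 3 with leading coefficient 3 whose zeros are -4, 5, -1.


p(t) = 3(t + 4)(t - 5)(t + 1)
Expand: 3t^3 - 63t - 60


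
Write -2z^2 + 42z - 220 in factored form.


Roots satisfy r1 + r2 = -b/a = 21 and r1*r2 = c/a = 110.
So r1 = 10, r2 = 11.
-2z^2 + 42z - 220 = -2(z - r1)(z - r2) = -2(z - 10)(z - 11)


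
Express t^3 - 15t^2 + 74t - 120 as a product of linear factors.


Try integer roots (divisors of -120). t=4: p(4)=0.
Divide out (t - 4): quotient is t^2 - 11t + 30.
Factor the quadratic: (t - 6)(t - 5)
Result: (t - 4)(t - 6)(t - 5)


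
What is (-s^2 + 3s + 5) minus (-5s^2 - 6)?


Distribute the minus sign:
  (-s^2 + 3s + 5)
- (-5s^2 - 6)
Negate second polynomial: 5s^2 + 6
Add: 4s^2 + 3s + 11


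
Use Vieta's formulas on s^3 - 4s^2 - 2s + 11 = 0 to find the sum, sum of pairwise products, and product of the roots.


Monic cubic s^3+bs^2+cs+d=0: sum=-b, pairwise sum=c, product=-d.
b=-4, c=-2, d=11
r1+r2+r3 = 4
r1r2+r1r3+r2r3 = -2
r1r2r3 = -11


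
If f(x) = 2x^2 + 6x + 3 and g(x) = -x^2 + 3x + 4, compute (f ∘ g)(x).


Substitute g(x) into f:
f(g(x)) = 2*(-x^2 + 3x + 4)^2 + 6*(-x^2 + 3x + 4) + 3
(-x^2 + 3x + 4)^2 = x^4 - 6x^3 + x^2 + 24x + 16
Expand and combine: 2x^4 - 12x^3 - 4x^2 + 66x + 59


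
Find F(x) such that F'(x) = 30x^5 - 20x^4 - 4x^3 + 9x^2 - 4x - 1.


Reverse power rule on each term:
  ∫ 30x^5 dx = 5x^6
  ∫ -20x^4 dx = -4x^5
  ∫ -4x^3 dx = -x^4
  ∫ 9x^2 dx = 3x^3
  ∫ -4x dx = -2x^2
  ∫ -1 dx = -x
F(x) = 5x^6 - 4x^5 - x^4 + 3x^3 - 2x^2 - x + C


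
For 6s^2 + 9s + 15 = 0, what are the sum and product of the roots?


For as^2+bs+c=0: sum = -b/a, product = c/a.
a=6, b=9, c=15
Sum = -(9)/6 = -3/2
Product = (15)/6 = 5/2


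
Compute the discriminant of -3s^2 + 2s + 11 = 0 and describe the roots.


D = b^2 - 4ac = (2)^2 - 4(-3)(11) = 4 + 132 = 136
Since D > 0: two distinct irrational roots


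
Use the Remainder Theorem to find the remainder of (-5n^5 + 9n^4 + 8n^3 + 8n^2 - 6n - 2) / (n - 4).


By the Remainder Theorem, the remainder equals p(4):
  -5*(4)^5 = -5120
  9*(4)^4 = 2304
  8*(4)^3 = 512
  8*(4)^2 = 128
  -6*(4)^1 = -24
  constant: -2
Sum: -5120 + 2304 + 512 + 128 - 24 - 2 = -2202


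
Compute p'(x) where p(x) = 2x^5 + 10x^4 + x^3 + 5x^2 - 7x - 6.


Apply the power rule term by term:
  d/dx(2x^5) = 10x^4
  d/dx(10x^4) = 40x^3
  d/dx(x^3) = 3x^2
  d/dx(5x^2) = 10x
  d/dx(-7x) = -7
  d/dx(-6) = 0
p'(x) = 10x^4 + 40x^3 + 3x^2 + 10x - 7


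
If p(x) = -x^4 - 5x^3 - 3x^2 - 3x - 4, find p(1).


Using direct substitution:
  -1 * (1)^4 = -1
  -5 * (1)^3 = -5
  -3 * (1)^2 = -3
  -3 * (1)^1 = -3
  constant: -4
Sum = -1 - 5 - 3 - 3 - 4 = -16


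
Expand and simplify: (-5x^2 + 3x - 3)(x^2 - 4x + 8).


Distribute each term of the first polynomial:
  (-5x^2)(x^2 - 4x + 8) = -5x^4 + 20x^3 - 40x^2
  (3x)(x^2 - 4x + 8) = 3x^3 - 12x^2 + 24x
  (-3)(x^2 - 4x + 8) = -3x^2 + 12x - 24
Sum: -5x^4 + 23x^3 - 55x^2 + 36x - 24


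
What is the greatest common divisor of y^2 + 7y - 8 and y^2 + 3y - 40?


Factor each:
  y^2 + 7y - 8 = (y + 8)(y - 1)
  y^2 + 3y - 40 = (y + 8)(y - 5)
Common monic factor: y + 8


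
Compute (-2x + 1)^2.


Expand (-2x + 1)^2 by repeated multiplication:
= 4x^2 - 4x + 1


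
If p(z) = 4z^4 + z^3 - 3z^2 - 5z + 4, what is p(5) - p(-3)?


p(5) = 2529
p(-3) = 289
p(5) - p(-3) = 2529 - 289 = 2240


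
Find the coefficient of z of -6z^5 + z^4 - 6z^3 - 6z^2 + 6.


Read off the coefficient of z: 0


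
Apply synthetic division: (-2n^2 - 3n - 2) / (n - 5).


Synthetic division with c = 5. Coefficients: -2, -3, -2
Bring down -2.
  -2 * 5 = -10; -10 - 3 = -13
  -13 * 5 = -65; -65 - 2 = -67
Quotient: -2n - 13, Remainder: -67


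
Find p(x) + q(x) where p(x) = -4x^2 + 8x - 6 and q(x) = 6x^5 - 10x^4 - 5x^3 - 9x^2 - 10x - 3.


Align terms by degree and add:
  -4x^2 + 8x - 6
+ 6x^5 - 10x^4 - 5x^3 - 9x^2 - 10x - 3
= 6x^5 - 10x^4 - 5x^3 - 13x^2 - 2x - 9


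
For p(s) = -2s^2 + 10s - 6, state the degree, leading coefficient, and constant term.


Highest power of s is 2, with coefficient -2. Constant term is -6.
Degree = 2, leading coefficient = -2, constant term = -6


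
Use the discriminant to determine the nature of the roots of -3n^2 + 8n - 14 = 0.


D = b^2 - 4ac = (8)^2 - 4(-3)(-14) = 64 - 168 = -104
Since D < 0: two complex conjugate roots (no real roots)


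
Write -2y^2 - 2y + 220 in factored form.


Roots satisfy r1 + r2 = -b/a = -1 and r1*r2 = c/a = -110.
So r1 = -11, r2 = 10.
-2y^2 - 2y + 220 = -2(y - r1)(y - r2) = -2(y + 11)(y - 10)


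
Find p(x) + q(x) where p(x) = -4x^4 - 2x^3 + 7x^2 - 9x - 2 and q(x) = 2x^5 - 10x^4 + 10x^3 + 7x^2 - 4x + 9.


Align terms by degree and add:
  -4x^4 - 2x^3 + 7x^2 - 9x - 2
+ 2x^5 - 10x^4 + 10x^3 + 7x^2 - 4x + 9
= 2x^5 - 14x^4 + 8x^3 + 14x^2 - 13x + 7


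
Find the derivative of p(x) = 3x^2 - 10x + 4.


Apply the power rule term by term:
  d/dx(3x^2) = 6x
  d/dx(-10x) = -10
  d/dx(4) = 0
p'(x) = 6x - 10


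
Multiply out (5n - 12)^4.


Expand (5n - 12)^4 by repeated multiplication:
  (5n - 12)^2 = 25n^2 - 120n + 144
  (5n - 12)^3 = 125n^3 - 900n^2 + 2160n - 1728
= 625n^4 - 6000n^3 + 21600n^2 - 34560n + 20736


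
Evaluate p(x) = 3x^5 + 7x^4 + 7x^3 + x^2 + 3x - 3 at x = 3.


Using direct substitution:
  3 * (3)^5 = 729
  7 * (3)^4 = 567
  7 * (3)^3 = 189
  1 * (3)^2 = 9
  3 * (3)^1 = 9
  constant: -3
Sum = 729 + 567 + 189 + 9 + 9 - 3 = 1500


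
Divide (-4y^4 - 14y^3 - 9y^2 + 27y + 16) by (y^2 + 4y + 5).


(-4y^4 - 14y^3 - 9y^2 + 27y + 16) / (y^2 + 4y + 5)
Step 1: -4y^2 * (y^2 + 4y + 5) = -4y^4 - 16y^3 - 20y^2; subtract.
Step 2: 2y * (y^2 + 4y + 5) = 2y^3 + 8y^2 + 10y; subtract.
Step 3: 3 * (y^2 + 4y + 5) = 3y^2 + 12y + 15; subtract.
Quotient: -4y^2 + 2y + 3, Remainder: 5y + 1


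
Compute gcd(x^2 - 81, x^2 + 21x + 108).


Factor each:
  x^2 - 81 = (x + 9)(x - 9)
  x^2 + 21x + 108 = (x + 9)(x + 12)
Common monic factor: x + 9


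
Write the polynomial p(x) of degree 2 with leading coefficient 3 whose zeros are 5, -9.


p(x) = 3(x - 5)(x + 9)
Expand: 3x^2 + 12x - 135


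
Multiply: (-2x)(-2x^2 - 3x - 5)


Distribute each term of the first polynomial:
  (-2x)(-2x^2 - 3x - 5) = 4x^3 + 6x^2 + 10x
Sum: 4x^3 + 6x^2 + 10x


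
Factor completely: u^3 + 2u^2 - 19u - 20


Try integer roots (divisors of -20). u=-5: p(-5)=0.
Divide out (u + 5): quotient is u^2 - 3u - 4.
Factor the quadratic: (u - 4)(u + 1)
Result: (u + 5)(u - 4)(u + 1)


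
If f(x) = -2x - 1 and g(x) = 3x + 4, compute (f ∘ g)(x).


Substitute g(x) into f:
f(g(x)) = -2*(3x + 4) + (-1)
Expand and combine: -6x - 9


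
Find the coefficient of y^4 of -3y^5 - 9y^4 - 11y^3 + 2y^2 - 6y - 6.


Read off the coefficient of y^4: -9


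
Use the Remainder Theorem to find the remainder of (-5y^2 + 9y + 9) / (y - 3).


By the Remainder Theorem, the remainder equals p(3):
  -5*(3)^2 = -45
  9*(3)^1 = 27
  constant: 9
Sum: -45 + 27 + 9 = -9


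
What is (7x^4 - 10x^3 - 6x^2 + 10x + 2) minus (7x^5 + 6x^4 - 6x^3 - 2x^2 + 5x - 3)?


Distribute the minus sign:
  (7x^4 - 10x^3 - 6x^2 + 10x + 2)
- (7x^5 + 6x^4 - 6x^3 - 2x^2 + 5x - 3)
Negate second polynomial: -7x^5 - 6x^4 + 6x^3 + 2x^2 - 5x + 3
Add: -7x^5 + x^4 - 4x^3 - 4x^2 + 5x + 5


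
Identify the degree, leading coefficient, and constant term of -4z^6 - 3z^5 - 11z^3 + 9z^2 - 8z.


Highest power of z is 6, with coefficient -4. Constant term is 0.
Degree = 6, leading coefficient = -4, constant term = 0


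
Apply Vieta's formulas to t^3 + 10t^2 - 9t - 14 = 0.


Monic cubic t^3+bt^2+ct+d=0: sum=-b, pairwise sum=c, product=-d.
b=10, c=-9, d=-14
r1+r2+r3 = -10
r1r2+r1r3+r2r3 = -9
r1r2r3 = 14


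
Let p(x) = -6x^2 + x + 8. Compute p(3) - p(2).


p(3) = -43
p(2) = -14
p(3) - p(2) = -43 + 14 = -29


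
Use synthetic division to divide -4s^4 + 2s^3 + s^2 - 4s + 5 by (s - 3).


Synthetic division with c = 3. Coefficients: -4, 2, 1, -4, 5
Bring down -4.
  -4 * 3 = -12; -12 + 2 = -10
  -10 * 3 = -30; -30 + 1 = -29
  -29 * 3 = -87; -87 - 4 = -91
  -91 * 3 = -273; -273 + 5 = -268
Quotient: -4s^3 - 10s^2 - 29s - 91, Remainder: -268


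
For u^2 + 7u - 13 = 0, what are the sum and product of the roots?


For au^2+bu+c=0: sum = -b/a, product = c/a.
a=1, b=7, c=-13
Sum = -(7)/1 = -7
Product = (-13)/1 = -13


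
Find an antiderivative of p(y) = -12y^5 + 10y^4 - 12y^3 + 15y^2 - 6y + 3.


Reverse power rule on each term:
  ∫ -12y^5 dy = -2y^6
  ∫ 10y^4 dy = 2y^5
  ∫ -12y^3 dy = -3y^4
  ∫ 15y^2 dy = 5y^3
  ∫ -6y dy = -3y^2
  ∫ 3 dy = 3y
F(y) = -2y^6 + 2y^5 - 3y^4 + 5y^3 - 3y^2 + 3y + C


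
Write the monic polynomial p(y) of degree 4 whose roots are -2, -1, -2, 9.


p(y) = (y + 2)(y + 1)(y + 2)(y - 9)
Expand: y^4 - 4y^3 - 37y^2 - 68y - 36


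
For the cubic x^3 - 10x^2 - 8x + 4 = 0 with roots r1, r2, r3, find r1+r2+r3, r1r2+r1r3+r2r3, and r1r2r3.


Monic cubic x^3+bx^2+cx+d=0: sum=-b, pairwise sum=c, product=-d.
b=-10, c=-8, d=4
r1+r2+r3 = 10
r1r2+r1r3+r2r3 = -8
r1r2r3 = -4


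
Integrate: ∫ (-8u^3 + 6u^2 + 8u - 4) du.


Reverse power rule on each term:
  ∫ -8u^3 du = -2u^4
  ∫ 6u^2 du = 2u^3
  ∫ 8u du = 4u^2
  ∫ -4 du = -4u
F(u) = -2u^4 + 2u^3 + 4u^2 - 4u + C


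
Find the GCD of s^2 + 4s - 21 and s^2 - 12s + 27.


Factor each:
  s^2 + 4s - 21 = (s - 3)(s + 7)
  s^2 - 12s + 27 = (s - 3)(s - 9)
Common monic factor: s - 3


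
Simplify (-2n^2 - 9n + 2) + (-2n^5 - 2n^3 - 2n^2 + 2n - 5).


Align terms by degree and add:
  -2n^2 - 9n + 2
  -2n^5 - 2n^3 - 2n^2 + 2n - 5
= -2n^5 - 2n^3 - 4n^2 - 7n - 3


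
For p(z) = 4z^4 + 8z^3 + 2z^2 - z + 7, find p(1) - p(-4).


p(1) = 20
p(-4) = 555
p(1) - p(-4) = 20 - 555 = -535


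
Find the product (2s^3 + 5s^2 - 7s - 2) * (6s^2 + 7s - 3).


Distribute each term of the first polynomial:
  (2s^3)(6s^2 + 7s - 3) = 12s^5 + 14s^4 - 6s^3
  (5s^2)(6s^2 + 7s - 3) = 30s^4 + 35s^3 - 15s^2
  (-7s)(6s^2 + 7s - 3) = -42s^3 - 49s^2 + 21s
  (-2)(6s^2 + 7s - 3) = -12s^2 - 14s + 6
Sum: 12s^5 + 44s^4 - 13s^3 - 76s^2 + 7s + 6


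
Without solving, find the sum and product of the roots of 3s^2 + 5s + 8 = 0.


For as^2+bs+c=0: sum = -b/a, product = c/a.
a=3, b=5, c=8
Sum = -(5)/3 = -5/3
Product = (8)/3 = 8/3


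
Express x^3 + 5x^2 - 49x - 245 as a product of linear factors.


Try integer roots (divisors of -245). x=7: p(7)=0.
Divide out (x - 7): quotient is x^2 + 12x + 35.
Factor the quadratic: (x + 5)(x + 7)
Result: (x - 7)(x + 5)(x + 7)


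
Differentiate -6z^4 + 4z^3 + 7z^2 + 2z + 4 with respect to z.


Apply the power rule term by term:
  d/dz(-6z^4) = -24z^3
  d/dz(4z^3) = 12z^2
  d/dz(7z^2) = 14z
  d/dz(2z) = 2
  d/dz(4) = 0
p'(z) = -24z^3 + 12z^2 + 14z + 2


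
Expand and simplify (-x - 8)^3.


Expand (-x - 8)^3 by repeated multiplication:
  (-x - 8)^2 = x^2 + 16x + 64
= -x^3 - 24x^2 - 192x - 512


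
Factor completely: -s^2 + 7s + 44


Roots satisfy r1 + r2 = -b/a = 7 and r1*r2 = c/a = -44.
So r1 = -4, r2 = 11.
-s^2 + 7s + 44 = -(s - r1)(s - r2) = -(s + 4)(s - 11)


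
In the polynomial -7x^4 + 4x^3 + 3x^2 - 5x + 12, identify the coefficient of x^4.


Read off the coefficient of x^4: -7


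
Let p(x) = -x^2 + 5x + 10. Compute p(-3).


Using direct substitution:
  -1 * (-3)^2 = -9
  5 * (-3)^1 = -15
  constant: 10
Sum = -9 - 15 + 10 = -14


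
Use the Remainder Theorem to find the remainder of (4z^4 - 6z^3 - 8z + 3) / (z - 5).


By the Remainder Theorem, the remainder equals p(5):
  4*(5)^4 = 2500
  -6*(5)^3 = -750
  0*(5)^2 = 0
  -8*(5)^1 = -40
  constant: 3
Sum: 2500 - 750 + 0 - 40 + 3 = 1713


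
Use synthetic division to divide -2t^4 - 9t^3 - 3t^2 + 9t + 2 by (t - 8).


Synthetic division with c = 8. Coefficients: -2, -9, -3, 9, 2
Bring down -2.
  -2 * 8 = -16; -16 - 9 = -25
  -25 * 8 = -200; -200 - 3 = -203
  -203 * 8 = -1624; -1624 + 9 = -1615
  -1615 * 8 = -12920; -12920 + 2 = -12918
Quotient: -2t^3 - 25t^2 - 203t - 1615, Remainder: -12918


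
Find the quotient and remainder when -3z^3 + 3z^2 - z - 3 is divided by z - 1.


(-3z^3 + 3z^2 - z - 3) / (z - 1)
Step 1: -3z^2 * (z - 1) = -3z^3 + 3z^2; subtract.
Step 2: 0 * (z - 1) = 0; subtract.
Step 3: -1 * (z - 1) = -z + 1; subtract.
Quotient: -3z^2 - 1, Remainder: -4


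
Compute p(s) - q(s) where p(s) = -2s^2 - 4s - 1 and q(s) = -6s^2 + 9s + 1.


Distribute the minus sign:
  (-2s^2 - 4s - 1)
- (-6s^2 + 9s + 1)
Negate second polynomial: 6s^2 - 9s - 1
Add: 4s^2 - 13s - 2


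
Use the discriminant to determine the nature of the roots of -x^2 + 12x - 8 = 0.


D = b^2 - 4ac = (12)^2 - 4(-1)(-8) = 144 - 32 = 112
Since D > 0: two distinct irrational roots


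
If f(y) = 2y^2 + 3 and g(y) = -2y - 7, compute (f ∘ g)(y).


Substitute g(y) into f:
f(g(y)) = 2*(-2y - 7)^2 + 3
(-2y - 7)^2 = 4y^2 + 28y + 49
Expand and combine: 8y^2 + 56y + 101


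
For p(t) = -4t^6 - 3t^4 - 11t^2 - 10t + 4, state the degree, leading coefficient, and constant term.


Highest power of t is 6, with coefficient -4. Constant term is 4.
Degree = 6, leading coefficient = -4, constant term = 4


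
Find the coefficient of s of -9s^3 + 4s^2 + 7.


Read off the coefficient of s: 0


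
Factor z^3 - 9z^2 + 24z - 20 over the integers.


Try integer roots (divisors of -20). z=5: p(5)=0.
Divide out (z - 5): quotient is z^2 - 4z + 4.
Factor the quadratic: (z - 2)(z - 2)
Result: (z - 5)(z - 2)(z - 2)


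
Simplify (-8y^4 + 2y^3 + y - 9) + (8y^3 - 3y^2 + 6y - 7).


Align terms by degree and add:
  -8y^4 + 2y^3 + y - 9
+ 8y^3 - 3y^2 + 6y - 7
= -8y^4 + 10y^3 - 3y^2 + 7y - 16


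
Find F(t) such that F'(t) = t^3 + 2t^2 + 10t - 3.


Reverse power rule on each term:
  ∫ t^3 dt = (1/4)t^4
  ∫ 2t^2 dt = (2/3)t^3
  ∫ 10t dt = 5t^2
  ∫ -3 dt = -3t
F(t) = (1/4)t^4 + (2/3)t^3 + 5t^2 - 3t + C


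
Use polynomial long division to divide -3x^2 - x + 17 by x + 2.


(-3x^2 - x + 17) / (x + 2)
Step 1: -3x * (x + 2) = -3x^2 - 6x; subtract.
Step 2: 5 * (x + 2) = 5x + 10; subtract.
Quotient: -3x + 5, Remainder: 7


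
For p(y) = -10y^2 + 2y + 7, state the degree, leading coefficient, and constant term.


Highest power of y is 2, with coefficient -10. Constant term is 7.
Degree = 2, leading coefficient = -10, constant term = 7


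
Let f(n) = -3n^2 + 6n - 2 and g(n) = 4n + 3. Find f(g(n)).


Substitute g(n) into f:
f(g(n)) = -3*(4n + 3)^2 + 6*(4n + 3) + (-2)
(4n + 3)^2 = 16n^2 + 24n + 9
Expand and combine: -48n^2 - 48n - 11


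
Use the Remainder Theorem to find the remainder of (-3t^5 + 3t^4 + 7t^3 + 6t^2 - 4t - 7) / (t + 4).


By the Remainder Theorem, the remainder equals p(-4):
  -3*(-4)^5 = 3072
  3*(-4)^4 = 768
  7*(-4)^3 = -448
  6*(-4)^2 = 96
  -4*(-4)^1 = 16
  constant: -7
Sum: 3072 + 768 - 448 + 96 + 16 - 7 = 3497


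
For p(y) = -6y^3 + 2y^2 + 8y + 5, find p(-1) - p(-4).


p(-1) = 5
p(-4) = 389
p(-1) - p(-4) = 5 - 389 = -384


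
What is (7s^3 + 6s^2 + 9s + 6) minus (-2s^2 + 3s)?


Distribute the minus sign:
  (7s^3 + 6s^2 + 9s + 6)
- (-2s^2 + 3s)
Negate second polynomial: 2s^2 - 3s
Add: 7s^3 + 8s^2 + 6s + 6


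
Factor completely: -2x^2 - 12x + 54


Roots satisfy r1 + r2 = -b/a = -6 and r1*r2 = c/a = -27.
So r1 = 3, r2 = -9.
-2x^2 - 12x + 54 = -2(x - r1)(x - r2) = -2(x - 3)(x + 9)


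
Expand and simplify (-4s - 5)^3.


Expand (-4s - 5)^3 by repeated multiplication:
  (-4s - 5)^2 = 16s^2 + 40s + 25
= -64s^3 - 240s^2 - 300s - 125


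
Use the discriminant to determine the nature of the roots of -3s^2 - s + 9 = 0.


D = b^2 - 4ac = (-1)^2 - 4(-3)(9) = 1 + 108 = 109
Since D > 0: two distinct irrational roots


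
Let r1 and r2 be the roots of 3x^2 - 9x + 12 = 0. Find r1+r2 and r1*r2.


For ax^2+bx+c=0: sum = -b/a, product = c/a.
a=3, b=-9, c=12
Sum = -(-9)/3 = 3
Product = (12)/3 = 4


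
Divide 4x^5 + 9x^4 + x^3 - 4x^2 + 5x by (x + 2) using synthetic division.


Synthetic division with c = -2. Coefficients: 4, 9, 1, -4, 5, 0
Bring down 4.
  4 * -2 = -8; -8 + 9 = 1
  1 * -2 = -2; -2 + 1 = -1
  -1 * -2 = 2; 2 - 4 = -2
  -2 * -2 = 4; 4 + 5 = 9
  9 * -2 = -18; -18 + 0 = -18
Quotient: 4x^4 + x^3 - x^2 - 2x + 9, Remainder: -18


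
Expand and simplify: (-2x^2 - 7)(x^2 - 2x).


Distribute each term of the first polynomial:
  (-2x^2)(x^2 - 2x) = -2x^4 + 4x^3
  (-7)(x^2 - 2x) = -7x^2 + 14x
Sum: -2x^4 + 4x^3 - 7x^2 + 14x


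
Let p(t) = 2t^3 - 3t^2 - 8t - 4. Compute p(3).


Using direct substitution:
  2 * (3)^3 = 54
  -3 * (3)^2 = -27
  -8 * (3)^1 = -24
  constant: -4
Sum = 54 - 27 - 24 - 4 = -1


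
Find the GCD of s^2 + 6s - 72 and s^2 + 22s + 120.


Factor each:
  s^2 + 6s - 72 = (s + 12)(s - 6)
  s^2 + 22s + 120 = (s + 12)(s + 10)
Common monic factor: s + 12


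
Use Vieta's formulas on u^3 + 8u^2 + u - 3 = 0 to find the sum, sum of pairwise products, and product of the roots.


Monic cubic u^3+bu^2+cu+d=0: sum=-b, pairwise sum=c, product=-d.
b=8, c=1, d=-3
r1+r2+r3 = -8
r1r2+r1r3+r2r3 = 1
r1r2r3 = 3


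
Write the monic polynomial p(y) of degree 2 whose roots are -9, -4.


p(y) = (y + 9)(y + 4)
Expand: y^2 + 13y + 36


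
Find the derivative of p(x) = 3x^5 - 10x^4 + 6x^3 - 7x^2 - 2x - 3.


Apply the power rule term by term:
  d/dx(3x^5) = 15x^4
  d/dx(-10x^4) = -40x^3
  d/dx(6x^3) = 18x^2
  d/dx(-7x^2) = -14x
  d/dx(-2x) = -2
  d/dx(-3) = 0
p'(x) = 15x^4 - 40x^3 + 18x^2 - 14x - 2


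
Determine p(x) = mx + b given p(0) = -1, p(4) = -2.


p(x) = mx + b. Using p(0)=-1, p(4)=-2:
m = (-1 + 2)/(0 - 4) = 1/-4 = -1/4
b = -1 - m*(0) = -1 = -1
p(x) = -(1/4)x - 1


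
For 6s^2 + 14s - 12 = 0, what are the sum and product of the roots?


For as^2+bs+c=0: sum = -b/a, product = c/a.
a=6, b=14, c=-12
Sum = -(14)/6 = -7/3
Product = (-12)/6 = -2


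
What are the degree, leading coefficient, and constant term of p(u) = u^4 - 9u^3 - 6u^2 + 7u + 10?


Highest power of u is 4, with coefficient 1. Constant term is 10.
Degree = 4, leading coefficient = 1, constant term = 10


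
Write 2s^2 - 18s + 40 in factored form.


Roots satisfy r1 + r2 = -b/a = 9 and r1*r2 = c/a = 20.
So r1 = 4, r2 = 5.
2s^2 - 18s + 40 = 2(s - r1)(s - r2) = 2(s - 4)(s - 5)


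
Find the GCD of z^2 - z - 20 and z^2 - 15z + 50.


Factor each:
  z^2 - z - 20 = (z - 5)(z + 4)
  z^2 - 15z + 50 = (z - 5)(z - 10)
Common monic factor: z - 5


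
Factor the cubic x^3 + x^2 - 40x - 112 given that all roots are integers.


Try integer roots (divisors of -112). x=7: p(7)=0.
Divide out (x - 7): quotient is x^2 + 8x + 16.
Factor the quadratic: (x + 4)(x + 4)
Result: (x - 7)(x + 4)(x + 4)


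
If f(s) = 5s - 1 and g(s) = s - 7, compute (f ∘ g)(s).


Substitute g(s) into f:
f(g(s)) = 5*(s - 7) + (-1)
Expand and combine: 5s - 36


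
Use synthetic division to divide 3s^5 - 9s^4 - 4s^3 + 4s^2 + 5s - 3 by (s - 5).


Synthetic division with c = 5. Coefficients: 3, -9, -4, 4, 5, -3
Bring down 3.
  3 * 5 = 15; 15 - 9 = 6
  6 * 5 = 30; 30 - 4 = 26
  26 * 5 = 130; 130 + 4 = 134
  134 * 5 = 670; 670 + 5 = 675
  675 * 5 = 3375; 3375 - 3 = 3372
Quotient: 3s^4 + 6s^3 + 26s^2 + 134s + 675, Remainder: 3372


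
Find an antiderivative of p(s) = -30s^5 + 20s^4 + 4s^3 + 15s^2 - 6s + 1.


Reverse power rule on each term:
  ∫ -30s^5 ds = -5s^6
  ∫ 20s^4 ds = 4s^5
  ∫ 4s^3 ds = s^4
  ∫ 15s^2 ds = 5s^3
  ∫ -6s ds = -3s^2
  ∫ 1 ds = s
F(s) = -5s^6 + 4s^5 + s^4 + 5s^3 - 3s^2 + s + C


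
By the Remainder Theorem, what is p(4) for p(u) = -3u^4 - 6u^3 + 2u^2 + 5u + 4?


By the Remainder Theorem, the remainder equals p(4):
  -3*(4)^4 = -768
  -6*(4)^3 = -384
  2*(4)^2 = 32
  5*(4)^1 = 20
  constant: 4
Sum: -768 - 384 + 32 + 20 + 4 = -1096


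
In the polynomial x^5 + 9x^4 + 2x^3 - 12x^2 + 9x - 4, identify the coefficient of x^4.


Read off the coefficient of x^4: 9


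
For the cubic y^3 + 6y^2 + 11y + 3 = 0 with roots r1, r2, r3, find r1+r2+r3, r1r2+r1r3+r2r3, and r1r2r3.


Monic cubic y^3+by^2+cy+d=0: sum=-b, pairwise sum=c, product=-d.
b=6, c=11, d=3
r1+r2+r3 = -6
r1r2+r1r3+r2r3 = 11
r1r2r3 = -3


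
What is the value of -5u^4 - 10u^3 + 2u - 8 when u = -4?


Using direct substitution:
  -5 * (-4)^4 = -1280
  -10 * (-4)^3 = 640
  0 * (-4)^2 = 0
  2 * (-4)^1 = -8
  constant: -8
Sum = -1280 + 640 + 0 - 8 - 8 = -656


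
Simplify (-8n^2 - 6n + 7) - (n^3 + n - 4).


Distribute the minus sign:
  (-8n^2 - 6n + 7)
- (n^3 + n - 4)
Negate second polynomial: -n^3 - n + 4
Add: -n^3 - 8n^2 - 7n + 11


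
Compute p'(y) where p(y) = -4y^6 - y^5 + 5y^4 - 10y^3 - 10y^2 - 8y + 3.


Apply the power rule term by term:
  d/dy(-4y^6) = -24y^5
  d/dy(-y^5) = -5y^4
  d/dy(5y^4) = 20y^3
  d/dy(-10y^3) = -30y^2
  d/dy(-10y^2) = -20y
  d/dy(-8y) = -8
  d/dy(3) = 0
p'(y) = -24y^5 - 5y^4 + 20y^3 - 30y^2 - 20y - 8


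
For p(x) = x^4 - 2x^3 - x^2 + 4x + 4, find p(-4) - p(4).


p(-4) = 356
p(4) = 132
p(-4) - p(4) = 356 - 132 = 224


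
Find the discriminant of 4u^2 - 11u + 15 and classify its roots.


D = b^2 - 4ac = (-11)^2 - 4(4)(15) = 121 - 240 = -119
Since D < 0: two complex conjugate roots (no real roots)


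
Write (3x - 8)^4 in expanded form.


Expand (3x - 8)^4 by repeated multiplication:
  (3x - 8)^2 = 9x^2 - 48x + 64
  (3x - 8)^3 = 27x^3 - 216x^2 + 576x - 512
= 81x^4 - 864x^3 + 3456x^2 - 6144x + 4096


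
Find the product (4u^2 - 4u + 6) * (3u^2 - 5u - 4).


Distribute each term of the first polynomial:
  (4u^2)(3u^2 - 5u - 4) = 12u^4 - 20u^3 - 16u^2
  (-4u)(3u^2 - 5u - 4) = -12u^3 + 20u^2 + 16u
  (6)(3u^2 - 5u - 4) = 18u^2 - 30u - 24
Sum: 12u^4 - 32u^3 + 22u^2 - 14u - 24


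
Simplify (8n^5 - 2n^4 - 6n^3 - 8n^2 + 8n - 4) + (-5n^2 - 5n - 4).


Align terms by degree and add:
  8n^5 - 2n^4 - 6n^3 - 8n^2 + 8n - 4
  -5n^2 - 5n - 4
= 8n^5 - 2n^4 - 6n^3 - 13n^2 + 3n - 8


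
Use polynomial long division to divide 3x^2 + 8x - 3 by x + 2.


(3x^2 + 8x - 3) / (x + 2)
Step 1: 3x * (x + 2) = 3x^2 + 6x; subtract.
Step 2: 2 * (x + 2) = 2x + 4; subtract.
Quotient: 3x + 2, Remainder: -7


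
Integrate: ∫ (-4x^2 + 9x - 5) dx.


Reverse power rule on each term:
  ∫ -4x^2 dx = -(4/3)x^3
  ∫ 9x dx = (9/2)x^2
  ∫ -5 dx = -5x
F(x) = -(4/3)x^3 + (9/2)x^2 - 5x + C


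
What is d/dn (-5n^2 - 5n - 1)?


Apply the power rule term by term:
  d/dn(-5n^2) = -10n
  d/dn(-5n) = -5
  d/dn(-1) = 0
p'(n) = -10n - 5


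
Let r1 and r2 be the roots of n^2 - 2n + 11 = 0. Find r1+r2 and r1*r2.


For an^2+bn+c=0: sum = -b/a, product = c/a.
a=1, b=-2, c=11
Sum = -(-2)/1 = 2
Product = (11)/1 = 11


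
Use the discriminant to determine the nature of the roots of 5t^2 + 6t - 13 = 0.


D = b^2 - 4ac = (6)^2 - 4(5)(-13) = 36 + 260 = 296
Since D > 0: two distinct irrational roots


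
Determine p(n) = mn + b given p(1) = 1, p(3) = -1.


p(n) = mn + b. Using p(1)=1, p(3)=-1:
m = (1 + 1)/(1 - 3) = 2/-2 = -1
b = 1 - m*(1) = 1 + 1 = 2
p(n) = -n + 2


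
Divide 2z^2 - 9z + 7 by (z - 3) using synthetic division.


Synthetic division with c = 3. Coefficients: 2, -9, 7
Bring down 2.
  2 * 3 = 6; 6 - 9 = -3
  -3 * 3 = -9; -9 + 7 = -2
Quotient: 2z - 3, Remainder: -2


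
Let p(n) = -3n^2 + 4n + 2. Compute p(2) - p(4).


p(2) = -2
p(4) = -30
p(2) - p(4) = -2 + 30 = 28


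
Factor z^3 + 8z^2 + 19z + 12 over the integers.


Try integer roots (divisors of 12). z=-4: p(-4)=0.
Divide out (z + 4): quotient is z^2 + 4z + 3.
Factor the quadratic: (z + 1)(z + 3)
Result: (z + 4)(z + 1)(z + 3)


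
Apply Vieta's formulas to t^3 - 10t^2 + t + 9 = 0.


Monic cubic t^3+bt^2+ct+d=0: sum=-b, pairwise sum=c, product=-d.
b=-10, c=1, d=9
r1+r2+r3 = 10
r1r2+r1r3+r2r3 = 1
r1r2r3 = -9


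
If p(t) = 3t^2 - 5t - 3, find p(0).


Using direct substitution:
  3 * (0)^2 = 0
  -5 * (0)^1 = 0
  constant: -3
Sum = 0 + 0 - 3 = -3


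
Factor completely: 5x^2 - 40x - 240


Roots satisfy r1 + r2 = -b/a = 8 and r1*r2 = c/a = -48.
So r1 = 12, r2 = -4.
5x^2 - 40x - 240 = 5(x - r1)(x - r2) = 5(x - 12)(x + 4)


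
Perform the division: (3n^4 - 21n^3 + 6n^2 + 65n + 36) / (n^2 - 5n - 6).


(3n^4 - 21n^3 + 6n^2 + 65n + 36) / (n^2 - 5n - 6)
Step 1: 3n^2 * (n^2 - 5n - 6) = 3n^4 - 15n^3 - 18n^2; subtract.
Step 2: -6n * (n^2 - 5n - 6) = -6n^3 + 30n^2 + 36n; subtract.
Step 3: -6 * (n^2 - 5n - 6) = -6n^2 + 30n + 36; subtract.
Quotient: 3n^2 - 6n - 6, Remainder: -n


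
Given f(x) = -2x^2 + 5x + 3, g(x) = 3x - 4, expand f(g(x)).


Substitute g(x) into f:
f(g(x)) = -2*(3x - 4)^2 + 5*(3x - 4) + 3
(3x - 4)^2 = 9x^2 - 24x + 16
Expand and combine: -18x^2 + 63x - 49


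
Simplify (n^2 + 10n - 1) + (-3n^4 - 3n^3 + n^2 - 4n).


Align terms by degree and add:
  n^2 + 10n - 1
  -3n^4 - 3n^3 + n^2 - 4n
= -3n^4 - 3n^3 + 2n^2 + 6n - 1


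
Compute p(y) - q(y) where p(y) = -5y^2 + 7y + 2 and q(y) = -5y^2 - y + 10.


Distribute the minus sign:
  (-5y^2 + 7y + 2)
- (-5y^2 - y + 10)
Negate second polynomial: 5y^2 + y - 10
Add: 8y - 8


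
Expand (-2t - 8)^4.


Expand (-2t - 8)^4 by repeated multiplication:
  (-2t - 8)^2 = 4t^2 + 32t + 64
  (-2t - 8)^3 = -8t^3 - 96t^2 - 384t - 512
= 16t^4 + 256t^3 + 1536t^2 + 4096t + 4096


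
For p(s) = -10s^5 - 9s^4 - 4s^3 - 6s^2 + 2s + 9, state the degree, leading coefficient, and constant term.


Highest power of s is 5, with coefficient -10. Constant term is 9.
Degree = 5, leading coefficient = -10, constant term = 9


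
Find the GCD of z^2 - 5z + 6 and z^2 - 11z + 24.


Factor each:
  z^2 - 5z + 6 = (z - 3)(z - 2)
  z^2 - 11z + 24 = (z - 3)(z - 8)
Common monic factor: z - 3


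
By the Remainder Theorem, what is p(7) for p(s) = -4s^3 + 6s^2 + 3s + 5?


By the Remainder Theorem, the remainder equals p(7):
  -4*(7)^3 = -1372
  6*(7)^2 = 294
  3*(7)^1 = 21
  constant: 5
Sum: -1372 + 294 + 21 + 5 = -1052


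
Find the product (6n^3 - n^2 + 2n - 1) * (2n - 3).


Distribute each term of the first polynomial:
  (6n^3)(2n - 3) = 12n^4 - 18n^3
  (-n^2)(2n - 3) = -2n^3 + 3n^2
  (2n)(2n - 3) = 4n^2 - 6n
  (-1)(2n - 3) = -2n + 3
Sum: 12n^4 - 20n^3 + 7n^2 - 8n + 3


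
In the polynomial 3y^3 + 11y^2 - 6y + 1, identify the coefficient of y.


Read off the coefficient of y: -6


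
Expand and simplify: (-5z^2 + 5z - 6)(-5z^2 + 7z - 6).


Distribute each term of the first polynomial:
  (-5z^2)(-5z^2 + 7z - 6) = 25z^4 - 35z^3 + 30z^2
  (5z)(-5z^2 + 7z - 6) = -25z^3 + 35z^2 - 30z
  (-6)(-5z^2 + 7z - 6) = 30z^2 - 42z + 36
Sum: 25z^4 - 60z^3 + 95z^2 - 72z + 36


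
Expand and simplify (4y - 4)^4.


Expand (4y - 4)^4 by repeated multiplication:
  (4y - 4)^2 = 16y^2 - 32y + 16
  (4y - 4)^3 = 64y^3 - 192y^2 + 192y - 64
= 256y^4 - 1024y^3 + 1536y^2 - 1024y + 256


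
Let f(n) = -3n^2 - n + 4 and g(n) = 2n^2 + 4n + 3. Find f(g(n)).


Substitute g(n) into f:
f(g(n)) = -3*(2n^2 + 4n + 3)^2 + (-1)*(2n^2 + 4n + 3) + 4
(2n^2 + 4n + 3)^2 = 4n^4 + 16n^3 + 28n^2 + 24n + 9
Expand and combine: -12n^4 - 48n^3 - 86n^2 - 76n - 26


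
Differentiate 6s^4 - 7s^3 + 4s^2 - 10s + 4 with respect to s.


Apply the power rule term by term:
  d/ds(6s^4) = 24s^3
  d/ds(-7s^3) = -21s^2
  d/ds(4s^2) = 8s
  d/ds(-10s) = -10
  d/ds(4) = 0
p'(s) = 24s^3 - 21s^2 + 8s - 10


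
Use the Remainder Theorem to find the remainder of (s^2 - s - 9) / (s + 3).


By the Remainder Theorem, the remainder equals p(-3):
  1*(-3)^2 = 9
  -1*(-3)^1 = 3
  constant: -9
Sum: 9 + 3 - 9 = 3


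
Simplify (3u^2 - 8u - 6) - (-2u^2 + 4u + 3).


Distribute the minus sign:
  (3u^2 - 8u - 6)
- (-2u^2 + 4u + 3)
Negate second polynomial: 2u^2 - 4u - 3
Add: 5u^2 - 12u - 9


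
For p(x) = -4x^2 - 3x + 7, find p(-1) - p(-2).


p(-1) = 6
p(-2) = -3
p(-1) - p(-2) = 6 + 3 = 9


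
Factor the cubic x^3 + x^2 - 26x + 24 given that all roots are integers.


Try integer roots (divisors of 24). x=4: p(4)=0.
Divide out (x - 4): quotient is x^2 + 5x - 6.
Factor the quadratic: (x - 1)(x + 6)
Result: (x - 4)(x - 1)(x + 6)


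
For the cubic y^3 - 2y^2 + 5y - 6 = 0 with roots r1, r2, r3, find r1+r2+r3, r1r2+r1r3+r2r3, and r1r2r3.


Monic cubic y^3+by^2+cy+d=0: sum=-b, pairwise sum=c, product=-d.
b=-2, c=5, d=-6
r1+r2+r3 = 2
r1r2+r1r3+r2r3 = 5
r1r2r3 = 6


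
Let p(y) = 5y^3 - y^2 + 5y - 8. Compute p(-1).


Using direct substitution:
  5 * (-1)^3 = -5
  -1 * (-1)^2 = -1
  5 * (-1)^1 = -5
  constant: -8
Sum = -5 - 1 - 5 - 8 = -19


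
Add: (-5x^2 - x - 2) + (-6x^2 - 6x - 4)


Align terms by degree and add:
  -5x^2 - x - 2
  -6x^2 - 6x - 4
= -11x^2 - 7x - 6


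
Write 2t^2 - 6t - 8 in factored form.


Roots satisfy r1 + r2 = -b/a = 3 and r1*r2 = c/a = -4.
So r1 = -1, r2 = 4.
2t^2 - 6t - 8 = 2(t - r1)(t - r2) = 2(t + 1)(t - 4)


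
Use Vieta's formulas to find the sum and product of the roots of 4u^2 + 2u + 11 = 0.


For au^2+bu+c=0: sum = -b/a, product = c/a.
a=4, b=2, c=11
Sum = -(2)/4 = -1/2
Product = (11)/4 = 11/4


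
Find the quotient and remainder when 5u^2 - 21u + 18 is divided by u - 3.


(5u^2 - 21u + 18) / (u - 3)
Step 1: 5u * (u - 3) = 5u^2 - 15u; subtract.
Step 2: -6 * (u - 3) = -6u + 18; subtract.
Quotient: 5u - 6, Remainder: 0


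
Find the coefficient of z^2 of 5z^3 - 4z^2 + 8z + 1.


Read off the coefficient of z^2: -4


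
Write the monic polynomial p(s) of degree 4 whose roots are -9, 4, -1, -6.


p(s) = (s + 9)(s - 4)(s + 1)(s + 6)
Expand: s^4 + 12s^3 + 5s^2 - 222s - 216


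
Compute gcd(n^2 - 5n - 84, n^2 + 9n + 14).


Factor each:
  n^2 - 5n - 84 = (n + 7)(n - 12)
  n^2 + 9n + 14 = (n + 7)(n + 2)
Common monic factor: n + 7


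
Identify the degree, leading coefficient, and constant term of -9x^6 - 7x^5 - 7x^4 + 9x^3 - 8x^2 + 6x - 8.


Highest power of x is 6, with coefficient -9. Constant term is -8.
Degree = 6, leading coefficient = -9, constant term = -8


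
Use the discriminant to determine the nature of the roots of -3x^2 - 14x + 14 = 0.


D = b^2 - 4ac = (-14)^2 - 4(-3)(14) = 196 + 168 = 364
Since D > 0: two distinct irrational roots


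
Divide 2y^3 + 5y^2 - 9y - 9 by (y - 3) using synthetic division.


Synthetic division with c = 3. Coefficients: 2, 5, -9, -9
Bring down 2.
  2 * 3 = 6; 6 + 5 = 11
  11 * 3 = 33; 33 - 9 = 24
  24 * 3 = 72; 72 - 9 = 63
Quotient: 2y^2 + 11y + 24, Remainder: 63


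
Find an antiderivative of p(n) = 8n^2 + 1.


Reverse power rule on each term:
  ∫ 8n^2 dn = (8/3)n^3
  ∫ 1 dn = n
F(n) = (8/3)n^3 + n + C


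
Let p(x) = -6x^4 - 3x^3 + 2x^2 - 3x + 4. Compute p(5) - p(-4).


p(5) = -4086
p(-4) = -1296
p(5) - p(-4) = -4086 + 1296 = -2790


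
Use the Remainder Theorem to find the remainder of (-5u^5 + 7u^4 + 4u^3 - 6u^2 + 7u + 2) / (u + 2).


By the Remainder Theorem, the remainder equals p(-2):
  -5*(-2)^5 = 160
  7*(-2)^4 = 112
  4*(-2)^3 = -32
  -6*(-2)^2 = -24
  7*(-2)^1 = -14
  constant: 2
Sum: 160 + 112 - 32 - 24 - 14 + 2 = 204


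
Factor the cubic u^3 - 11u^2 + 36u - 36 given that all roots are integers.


Try integer roots (divisors of -36). u=2: p(2)=0.
Divide out (u - 2): quotient is u^2 - 9u + 18.
Factor the quadratic: (u - 3)(u - 6)
Result: (u - 2)(u - 3)(u - 6)


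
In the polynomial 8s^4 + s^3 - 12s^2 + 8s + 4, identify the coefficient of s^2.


Read off the coefficient of s^2: -12


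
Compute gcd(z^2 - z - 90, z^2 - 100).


Factor each:
  z^2 - z - 90 = (z - 10)(z + 9)
  z^2 - 100 = (z - 10)(z + 10)
Common monic factor: z - 10


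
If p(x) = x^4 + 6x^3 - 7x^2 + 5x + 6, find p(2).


Using direct substitution:
  1 * (2)^4 = 16
  6 * (2)^3 = 48
  -7 * (2)^2 = -28
  5 * (2)^1 = 10
  constant: 6
Sum = 16 + 48 - 28 + 10 + 6 = 52


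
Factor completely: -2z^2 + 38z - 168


Roots satisfy r1 + r2 = -b/a = 19 and r1*r2 = c/a = 84.
So r1 = 12, r2 = 7.
-2z^2 + 38z - 168 = -2(z - r1)(z - r2) = -2(z - 12)(z - 7)


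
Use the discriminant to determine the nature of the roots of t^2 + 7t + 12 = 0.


D = b^2 - 4ac = (7)^2 - 4(1)(12) = 49 - 48 = 1
Since D > 0: two distinct rational roots


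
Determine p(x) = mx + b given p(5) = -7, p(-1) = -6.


p(x) = mx + b. Using p(5)=-7, p(-1)=-6:
m = (-7 + 6)/(5 + 1) = -1/6 = -1/6
b = -7 - m*(5) = -7 + 5/6 = -37/6
p(x) = -(1/6)x - (37/6)


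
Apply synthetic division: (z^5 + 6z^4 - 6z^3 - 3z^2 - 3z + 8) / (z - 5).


Synthetic division with c = 5. Coefficients: 1, 6, -6, -3, -3, 8
Bring down 1.
  1 * 5 = 5; 5 + 6 = 11
  11 * 5 = 55; 55 - 6 = 49
  49 * 5 = 245; 245 - 3 = 242
  242 * 5 = 1210; 1210 - 3 = 1207
  1207 * 5 = 6035; 6035 + 8 = 6043
Quotient: z^4 + 11z^3 + 49z^2 + 242z + 1207, Remainder: 6043


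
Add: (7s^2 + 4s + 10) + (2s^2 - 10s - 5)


Align terms by degree and add:
  7s^2 + 4s + 10
+ 2s^2 - 10s - 5
= 9s^2 - 6s + 5


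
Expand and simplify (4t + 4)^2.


Expand (4t + 4)^2 by repeated multiplication:
= 16t^2 + 32t + 16


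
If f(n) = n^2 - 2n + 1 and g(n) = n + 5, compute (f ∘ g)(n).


Substitute g(n) into f:
f(g(n)) = 1*(n + 5)^2 + (-2)*(n + 5) + 1
(n + 5)^2 = n^2 + 10n + 25
Expand and combine: n^2 + 8n + 16


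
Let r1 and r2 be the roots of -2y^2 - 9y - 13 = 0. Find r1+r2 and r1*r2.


For ay^2+by+c=0: sum = -b/a, product = c/a.
a=-2, b=-9, c=-13
Sum = -(-9)/-2 = -9/2
Product = (-13)/-2 = 13/2


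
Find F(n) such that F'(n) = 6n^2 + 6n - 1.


Reverse power rule on each term:
  ∫ 6n^2 dn = 2n^3
  ∫ 6n dn = 3n^2
  ∫ -1 dn = -n
F(n) = 2n^3 + 3n^2 - n + C


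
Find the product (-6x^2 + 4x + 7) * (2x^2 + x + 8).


Distribute each term of the first polynomial:
  (-6x^2)(2x^2 + x + 8) = -12x^4 - 6x^3 - 48x^2
  (4x)(2x^2 + x + 8) = 8x^3 + 4x^2 + 32x
  (7)(2x^2 + x + 8) = 14x^2 + 7x + 56
Sum: -12x^4 + 2x^3 - 30x^2 + 39x + 56


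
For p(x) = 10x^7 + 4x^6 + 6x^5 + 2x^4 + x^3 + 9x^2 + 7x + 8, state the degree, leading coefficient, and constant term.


Highest power of x is 7, with coefficient 10. Constant term is 8.
Degree = 7, leading coefficient = 10, constant term = 8


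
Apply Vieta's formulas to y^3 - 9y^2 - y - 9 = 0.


Monic cubic y^3+by^2+cy+d=0: sum=-b, pairwise sum=c, product=-d.
b=-9, c=-1, d=-9
r1+r2+r3 = 9
r1r2+r1r3+r2r3 = -1
r1r2r3 = 9


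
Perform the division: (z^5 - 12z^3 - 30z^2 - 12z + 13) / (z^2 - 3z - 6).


(z^5 - 12z^3 - 30z^2 - 12z + 13) / (z^2 - 3z - 6)
Step 1: z^3 * (z^2 - 3z - 6) = z^5 - 3z^4 - 6z^3; subtract.
Step 2: 3z^2 * (z^2 - 3z - 6) = 3z^4 - 9z^3 - 18z^2; subtract.
Step 3: 3z * (z^2 - 3z - 6) = 3z^3 - 9z^2 - 18z; subtract.
Step 4: -3 * (z^2 - 3z - 6) = -3z^2 + 9z + 18; subtract.
Quotient: z^3 + 3z^2 + 3z - 3, Remainder: -3z - 5


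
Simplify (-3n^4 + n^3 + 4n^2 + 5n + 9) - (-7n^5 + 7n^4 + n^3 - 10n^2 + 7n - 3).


Distribute the minus sign:
  (-3n^4 + n^3 + 4n^2 + 5n + 9)
- (-7n^5 + 7n^4 + n^3 - 10n^2 + 7n - 3)
Negate second polynomial: 7n^5 - 7n^4 - n^3 + 10n^2 - 7n + 3
Add: 7n^5 - 10n^4 + 14n^2 - 2n + 12


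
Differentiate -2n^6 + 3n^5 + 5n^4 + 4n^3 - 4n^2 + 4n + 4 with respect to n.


Apply the power rule term by term:
  d/dn(-2n^6) = -12n^5
  d/dn(3n^5) = 15n^4
  d/dn(5n^4) = 20n^3
  d/dn(4n^3) = 12n^2
  d/dn(-4n^2) = -8n
  d/dn(4n) = 4
  d/dn(4) = 0
p'(n) = -12n^5 + 15n^4 + 20n^3 + 12n^2 - 8n + 4


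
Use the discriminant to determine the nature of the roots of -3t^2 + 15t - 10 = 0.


D = b^2 - 4ac = (15)^2 - 4(-3)(-10) = 225 - 120 = 105
Since D > 0: two distinct irrational roots


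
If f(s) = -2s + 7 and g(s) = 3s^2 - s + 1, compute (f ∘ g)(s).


Substitute g(s) into f:
f(g(s)) = -2*(3s^2 - s + 1) + 7
Expand and combine: -6s^2 + 2s + 5


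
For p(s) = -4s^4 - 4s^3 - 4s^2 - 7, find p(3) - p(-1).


p(3) = -475
p(-1) = -11
p(3) - p(-1) = -475 + 11 = -464


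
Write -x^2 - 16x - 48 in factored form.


Roots satisfy r1 + r2 = -b/a = -16 and r1*r2 = c/a = 48.
So r1 = -12, r2 = -4.
-x^2 - 16x - 48 = -(x - r1)(x - r2) = -(x + 12)(x + 4)


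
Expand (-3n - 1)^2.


Expand (-3n - 1)^2 by repeated multiplication:
= 9n^2 + 6n + 1


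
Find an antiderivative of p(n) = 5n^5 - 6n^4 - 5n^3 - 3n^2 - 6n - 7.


Reverse power rule on each term:
  ∫ 5n^5 dn = (5/6)n^6
  ∫ -6n^4 dn = -(6/5)n^5
  ∫ -5n^3 dn = -(5/4)n^4
  ∫ -3n^2 dn = -n^3
  ∫ -6n dn = -3n^2
  ∫ -7 dn = -7n
F(n) = (5/6)n^6 - (6/5)n^5 - (5/4)n^4 - n^3 - 3n^2 - 7n + C


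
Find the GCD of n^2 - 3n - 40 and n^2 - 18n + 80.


Factor each:
  n^2 - 3n - 40 = (n - 8)(n + 5)
  n^2 - 18n + 80 = (n - 8)(n - 10)
Common monic factor: n - 8


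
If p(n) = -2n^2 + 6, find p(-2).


Using direct substitution:
  -2 * (-2)^2 = -8
  0 * (-2)^1 = 0
  constant: 6
Sum = -8 + 0 + 6 = -2


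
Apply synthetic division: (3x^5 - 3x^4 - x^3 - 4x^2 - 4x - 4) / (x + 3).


Synthetic division with c = -3. Coefficients: 3, -3, -1, -4, -4, -4
Bring down 3.
  3 * -3 = -9; -9 - 3 = -12
  -12 * -3 = 36; 36 - 1 = 35
  35 * -3 = -105; -105 - 4 = -109
  -109 * -3 = 327; 327 - 4 = 323
  323 * -3 = -969; -969 - 4 = -973
Quotient: 3x^4 - 12x^3 + 35x^2 - 109x + 323, Remainder: -973


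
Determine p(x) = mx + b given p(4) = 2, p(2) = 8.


p(x) = mx + b. Using p(4)=2, p(2)=8:
m = (2 - 8)/(4 - 2) = -6/2 = -3
b = 2 - m*(4) = 2 + 12 = 14
p(x) = -3x + 14


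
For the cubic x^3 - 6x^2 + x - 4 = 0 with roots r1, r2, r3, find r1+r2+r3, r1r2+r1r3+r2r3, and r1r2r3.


Monic cubic x^3+bx^2+cx+d=0: sum=-b, pairwise sum=c, product=-d.
b=-6, c=1, d=-4
r1+r2+r3 = 6
r1r2+r1r3+r2r3 = 1
r1r2r3 = 4


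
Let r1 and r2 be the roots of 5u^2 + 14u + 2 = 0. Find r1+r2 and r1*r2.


For au^2+bu+c=0: sum = -b/a, product = c/a.
a=5, b=14, c=2
Sum = -(14)/5 = -14/5
Product = (2)/5 = 2/5


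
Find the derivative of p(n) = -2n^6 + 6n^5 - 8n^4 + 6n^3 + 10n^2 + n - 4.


Apply the power rule term by term:
  d/dn(-2n^6) = -12n^5
  d/dn(6n^5) = 30n^4
  d/dn(-8n^4) = -32n^3
  d/dn(6n^3) = 18n^2
  d/dn(10n^2) = 20n
  d/dn(n) = 1
  d/dn(-4) = 0
p'(n) = -12n^5 + 30n^4 - 32n^3 + 18n^2 + 20n + 1
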